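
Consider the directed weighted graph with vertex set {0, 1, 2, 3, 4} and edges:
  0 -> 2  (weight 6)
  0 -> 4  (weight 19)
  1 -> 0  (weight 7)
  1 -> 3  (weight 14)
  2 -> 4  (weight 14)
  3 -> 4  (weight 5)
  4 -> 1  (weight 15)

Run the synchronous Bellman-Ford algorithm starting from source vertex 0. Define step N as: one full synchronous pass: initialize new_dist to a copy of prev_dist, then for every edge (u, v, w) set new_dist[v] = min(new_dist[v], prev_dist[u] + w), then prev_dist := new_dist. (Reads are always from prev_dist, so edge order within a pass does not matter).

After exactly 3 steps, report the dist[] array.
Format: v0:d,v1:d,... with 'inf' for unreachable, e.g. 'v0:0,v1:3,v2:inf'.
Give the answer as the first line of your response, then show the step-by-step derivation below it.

v0:0,v1:34,v2:6,v3:48,v4:19

step 1: dist = v0:0,v1:inf,v2:6,v3:inf,v4:19
step 2: dist = v0:0,v1:34,v2:6,v3:inf,v4:19
step 3: dist = v0:0,v1:34,v2:6,v3:48,v4:19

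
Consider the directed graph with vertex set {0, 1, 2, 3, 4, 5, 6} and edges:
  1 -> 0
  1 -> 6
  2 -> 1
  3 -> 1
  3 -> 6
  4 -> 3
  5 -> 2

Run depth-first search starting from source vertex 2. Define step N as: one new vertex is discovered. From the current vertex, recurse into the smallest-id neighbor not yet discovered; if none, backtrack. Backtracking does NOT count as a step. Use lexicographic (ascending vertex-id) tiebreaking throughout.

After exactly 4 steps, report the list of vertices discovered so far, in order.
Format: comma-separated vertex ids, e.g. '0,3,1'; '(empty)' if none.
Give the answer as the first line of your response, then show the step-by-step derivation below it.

2,1,0,6

step 1: discover 2; path=2; order=2
step 2: discover 1; path=2>1; order=2,1
step 3: discover 0; path=2>1>0; order=2,1,0
step 4: discover 6; path=2>1>6; order=2,1,0,6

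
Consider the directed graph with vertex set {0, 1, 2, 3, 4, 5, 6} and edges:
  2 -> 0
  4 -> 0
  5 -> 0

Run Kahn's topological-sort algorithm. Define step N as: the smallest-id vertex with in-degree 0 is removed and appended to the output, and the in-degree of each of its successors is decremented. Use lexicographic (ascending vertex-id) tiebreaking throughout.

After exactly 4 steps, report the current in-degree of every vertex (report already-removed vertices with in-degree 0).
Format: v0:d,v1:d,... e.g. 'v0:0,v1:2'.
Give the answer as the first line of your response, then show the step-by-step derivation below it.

v0:1,v1:0,v2:0,v3:0,v4:0,v5:0,v6:0

step 1: output 1; order=[1]; indeg=(3,0,0,0,0,0,0)
step 2: output 2; order=[1,2]; indeg=(2,0,0,0,0,0,0)
step 3: output 3; order=[1,2,3]; indeg=(2,0,0,0,0,0,0)
step 4: output 4; order=[1,2,3,4]; indeg=(1,0,0,0,0,0,0)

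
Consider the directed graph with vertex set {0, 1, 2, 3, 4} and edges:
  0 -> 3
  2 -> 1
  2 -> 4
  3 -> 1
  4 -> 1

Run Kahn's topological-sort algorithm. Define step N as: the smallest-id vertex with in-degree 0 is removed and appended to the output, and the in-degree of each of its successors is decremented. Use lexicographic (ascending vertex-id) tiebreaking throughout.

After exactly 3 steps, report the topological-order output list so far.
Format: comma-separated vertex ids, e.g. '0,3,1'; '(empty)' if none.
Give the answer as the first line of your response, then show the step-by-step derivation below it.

0,2,3

step 1: output 0; order=[0]; indeg=(0,3,0,0,1)
step 2: output 2; order=[0,2]; indeg=(0,2,0,0,0)
step 3: output 3; order=[0,2,3]; indeg=(0,1,0,0,0)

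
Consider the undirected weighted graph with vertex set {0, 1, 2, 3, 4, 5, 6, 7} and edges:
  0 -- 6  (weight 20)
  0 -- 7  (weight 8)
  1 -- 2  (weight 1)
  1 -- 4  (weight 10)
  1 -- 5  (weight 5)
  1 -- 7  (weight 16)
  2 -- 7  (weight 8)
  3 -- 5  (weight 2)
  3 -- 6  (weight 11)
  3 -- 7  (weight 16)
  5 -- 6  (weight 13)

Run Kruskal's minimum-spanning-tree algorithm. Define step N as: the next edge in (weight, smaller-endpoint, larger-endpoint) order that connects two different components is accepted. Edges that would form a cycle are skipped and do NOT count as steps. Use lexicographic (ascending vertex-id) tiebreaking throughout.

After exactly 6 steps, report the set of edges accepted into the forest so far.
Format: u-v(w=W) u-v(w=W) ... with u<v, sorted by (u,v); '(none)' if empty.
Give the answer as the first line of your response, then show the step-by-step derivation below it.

0-7(w=8) 1-2(w=1) 1-4(w=10) 1-5(w=5) 2-7(w=8) 3-5(w=2)

step 1: add edge 1-2 (w=1); MST = {1-2(w=1)}
step 2: add edge 3-5 (w=2); MST = {1-2(w=1) 3-5(w=2)}
step 3: add edge 1-5 (w=5); MST = {1-2(w=1) 1-5(w=5) 3-5(w=2)}
step 4: add edge 0-7 (w=8); MST = {0-7(w=8) 1-2(w=1) 1-5(w=5) 3-5(w=2)}
step 5: add edge 2-7 (w=8); MST = {0-7(w=8) 1-2(w=1) 1-5(w=5) 2-7(w=8) 3-5(w=2)}
step 6: add edge 1-4 (w=10); MST = {0-7(w=8) 1-2(w=1) 1-4(w=10) 1-5(w=5) 2-7(w=8) 3-5(w=2)}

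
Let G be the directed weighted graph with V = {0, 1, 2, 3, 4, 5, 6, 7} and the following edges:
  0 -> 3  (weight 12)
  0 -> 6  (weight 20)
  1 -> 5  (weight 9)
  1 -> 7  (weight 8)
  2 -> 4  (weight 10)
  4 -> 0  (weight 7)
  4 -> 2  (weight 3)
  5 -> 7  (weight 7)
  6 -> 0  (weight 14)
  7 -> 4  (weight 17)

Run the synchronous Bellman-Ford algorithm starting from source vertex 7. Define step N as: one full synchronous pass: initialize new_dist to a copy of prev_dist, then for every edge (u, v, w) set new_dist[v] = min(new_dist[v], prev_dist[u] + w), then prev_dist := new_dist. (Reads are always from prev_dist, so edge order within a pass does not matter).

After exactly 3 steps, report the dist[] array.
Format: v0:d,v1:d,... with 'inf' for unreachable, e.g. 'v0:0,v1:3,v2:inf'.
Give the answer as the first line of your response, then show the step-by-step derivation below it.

v0:24,v1:inf,v2:20,v3:36,v4:17,v5:inf,v6:44,v7:0

step 1: dist = v0:inf,v1:inf,v2:inf,v3:inf,v4:17,v5:inf,v6:inf,v7:0
step 2: dist = v0:24,v1:inf,v2:20,v3:inf,v4:17,v5:inf,v6:inf,v7:0
step 3: dist = v0:24,v1:inf,v2:20,v3:36,v4:17,v5:inf,v6:44,v7:0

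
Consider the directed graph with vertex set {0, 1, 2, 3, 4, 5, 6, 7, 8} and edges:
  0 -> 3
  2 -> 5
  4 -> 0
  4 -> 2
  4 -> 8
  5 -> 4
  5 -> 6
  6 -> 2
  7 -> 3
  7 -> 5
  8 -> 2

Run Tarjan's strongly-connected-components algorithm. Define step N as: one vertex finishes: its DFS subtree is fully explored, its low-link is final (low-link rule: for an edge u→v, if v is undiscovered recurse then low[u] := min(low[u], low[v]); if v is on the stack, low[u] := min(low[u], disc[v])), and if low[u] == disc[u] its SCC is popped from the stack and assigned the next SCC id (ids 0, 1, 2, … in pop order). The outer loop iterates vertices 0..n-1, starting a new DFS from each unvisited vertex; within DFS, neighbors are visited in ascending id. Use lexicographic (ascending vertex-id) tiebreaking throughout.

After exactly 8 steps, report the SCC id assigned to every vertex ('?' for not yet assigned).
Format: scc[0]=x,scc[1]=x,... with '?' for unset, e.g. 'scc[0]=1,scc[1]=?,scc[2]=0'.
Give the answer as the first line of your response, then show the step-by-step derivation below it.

scc[0]=1,scc[1]=2,scc[2]=3,scc[3]=0,scc[4]=3,scc[5]=3,scc[6]=3,scc[7]=?,scc[8]=3

step 1: low=(low[0]=0,low[1]=?,low[2]=?,low[3]=1,low[4]=?,low[5]=?,low[6]=?,low[7]=?,low[8]=?); scc=(scc[0]=?,scc[1]=?,scc[2]=?,scc[3]=0,scc[4]=?,scc[5]=?,scc[6]=?,scc[7]=?,scc[8]=?)
step 2: low=(low[0]=0,low[1]=?,low[2]=?,low[3]=1,low[4]=?,low[5]=?,low[6]=?,low[7]=?,low[8]=?); scc=(scc[0]=1,scc[1]=?,scc[2]=?,scc[3]=0,scc[4]=?,scc[5]=?,scc[6]=?,scc[7]=?,scc[8]=?)
step 3: low=(low[0]=0,low[1]=2,low[2]=?,low[3]=1,low[4]=?,low[5]=?,low[6]=?,low[7]=?,low[8]=?); scc=(scc[0]=1,scc[1]=2,scc[2]=?,scc[3]=0,scc[4]=?,scc[5]=?,scc[6]=?,scc[7]=?,scc[8]=?)
step 4: low=(low[0]=0,low[1]=2,low[2]=3,low[3]=1,low[4]=3,low[5]=4,low[6]=?,low[7]=?,low[8]=3); scc=(scc[0]=1,scc[1]=2,scc[2]=?,scc[3]=0,scc[4]=?,scc[5]=?,scc[6]=?,scc[7]=?,scc[8]=?)
step 5: low=(low[0]=0,low[1]=2,low[2]=3,low[3]=1,low[4]=3,low[5]=4,low[6]=?,low[7]=?,low[8]=3); scc=(scc[0]=1,scc[1]=2,scc[2]=?,scc[3]=0,scc[4]=?,scc[5]=?,scc[6]=?,scc[7]=?,scc[8]=?)
step 6: low=(low[0]=0,low[1]=2,low[2]=3,low[3]=1,low[4]=3,low[5]=3,low[6]=3,low[7]=?,low[8]=3); scc=(scc[0]=1,scc[1]=2,scc[2]=?,scc[3]=0,scc[4]=?,scc[5]=?,scc[6]=?,scc[7]=?,scc[8]=?)
step 7: low=(low[0]=0,low[1]=2,low[2]=3,low[3]=1,low[4]=3,low[5]=3,low[6]=3,low[7]=?,low[8]=3); scc=(scc[0]=1,scc[1]=2,scc[2]=?,scc[3]=0,scc[4]=?,scc[5]=?,scc[6]=?,scc[7]=?,scc[8]=?)
step 8: low=(low[0]=0,low[1]=2,low[2]=3,low[3]=1,low[4]=3,low[5]=3,low[6]=3,low[7]=?,low[8]=3); scc=(scc[0]=1,scc[1]=2,scc[2]=3,scc[3]=0,scc[4]=3,scc[5]=3,scc[6]=3,scc[7]=?,scc[8]=3)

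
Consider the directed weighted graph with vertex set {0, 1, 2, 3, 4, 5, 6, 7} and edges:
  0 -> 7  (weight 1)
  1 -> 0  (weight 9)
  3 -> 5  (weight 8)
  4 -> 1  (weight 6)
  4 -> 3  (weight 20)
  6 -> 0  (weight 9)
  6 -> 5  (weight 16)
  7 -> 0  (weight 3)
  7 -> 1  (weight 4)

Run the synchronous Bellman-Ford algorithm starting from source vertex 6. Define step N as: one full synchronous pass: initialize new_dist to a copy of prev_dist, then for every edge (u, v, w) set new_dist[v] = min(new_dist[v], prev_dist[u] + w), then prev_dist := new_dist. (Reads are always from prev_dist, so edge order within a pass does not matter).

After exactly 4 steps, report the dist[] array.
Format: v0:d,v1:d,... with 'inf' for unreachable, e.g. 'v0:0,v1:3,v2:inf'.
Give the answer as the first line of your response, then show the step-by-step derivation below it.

v0:9,v1:14,v2:inf,v3:inf,v4:inf,v5:16,v6:0,v7:10

step 1: dist = v0:9,v1:inf,v2:inf,v3:inf,v4:inf,v5:16,v6:0,v7:inf
step 2: dist = v0:9,v1:inf,v2:inf,v3:inf,v4:inf,v5:16,v6:0,v7:10
step 3: dist = v0:9,v1:14,v2:inf,v3:inf,v4:inf,v5:16,v6:0,v7:10
step 4: dist = v0:9,v1:14,v2:inf,v3:inf,v4:inf,v5:16,v6:0,v7:10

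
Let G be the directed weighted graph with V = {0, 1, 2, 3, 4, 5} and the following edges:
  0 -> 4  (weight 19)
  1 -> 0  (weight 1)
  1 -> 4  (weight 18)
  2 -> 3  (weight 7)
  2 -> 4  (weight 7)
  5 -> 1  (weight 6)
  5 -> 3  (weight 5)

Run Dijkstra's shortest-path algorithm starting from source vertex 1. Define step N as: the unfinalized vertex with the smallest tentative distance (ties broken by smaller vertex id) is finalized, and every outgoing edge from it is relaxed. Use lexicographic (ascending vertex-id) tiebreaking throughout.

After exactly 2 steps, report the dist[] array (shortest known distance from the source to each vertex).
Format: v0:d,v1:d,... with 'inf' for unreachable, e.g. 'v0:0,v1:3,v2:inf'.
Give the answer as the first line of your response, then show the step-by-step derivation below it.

v0:1,v1:0,v2:inf,v3:inf,v4:18,v5:inf

step 1: dist = v0:1,v1:0,v2:inf,v3:inf,v4:18,v5:inf
step 2: dist = v0:1,v1:0,v2:inf,v3:inf,v4:18,v5:inf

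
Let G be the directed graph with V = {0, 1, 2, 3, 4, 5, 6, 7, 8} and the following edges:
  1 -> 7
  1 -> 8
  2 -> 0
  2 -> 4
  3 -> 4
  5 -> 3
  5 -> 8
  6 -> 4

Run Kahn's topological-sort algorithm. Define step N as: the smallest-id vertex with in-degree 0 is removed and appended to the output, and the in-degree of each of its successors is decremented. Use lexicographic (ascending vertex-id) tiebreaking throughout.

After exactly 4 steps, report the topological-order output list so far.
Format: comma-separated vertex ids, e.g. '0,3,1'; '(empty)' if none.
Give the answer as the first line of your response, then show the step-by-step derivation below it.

1,2,0,5

step 1: output 1; order=[1]; indeg=(1,0,0,1,3,0,0,0,1)
step 2: output 2; order=[1,2]; indeg=(0,0,0,1,2,0,0,0,1)
step 3: output 0; order=[1,2,0]; indeg=(0,0,0,1,2,0,0,0,1)
step 4: output 5; order=[1,2,0,5]; indeg=(0,0,0,0,2,0,0,0,0)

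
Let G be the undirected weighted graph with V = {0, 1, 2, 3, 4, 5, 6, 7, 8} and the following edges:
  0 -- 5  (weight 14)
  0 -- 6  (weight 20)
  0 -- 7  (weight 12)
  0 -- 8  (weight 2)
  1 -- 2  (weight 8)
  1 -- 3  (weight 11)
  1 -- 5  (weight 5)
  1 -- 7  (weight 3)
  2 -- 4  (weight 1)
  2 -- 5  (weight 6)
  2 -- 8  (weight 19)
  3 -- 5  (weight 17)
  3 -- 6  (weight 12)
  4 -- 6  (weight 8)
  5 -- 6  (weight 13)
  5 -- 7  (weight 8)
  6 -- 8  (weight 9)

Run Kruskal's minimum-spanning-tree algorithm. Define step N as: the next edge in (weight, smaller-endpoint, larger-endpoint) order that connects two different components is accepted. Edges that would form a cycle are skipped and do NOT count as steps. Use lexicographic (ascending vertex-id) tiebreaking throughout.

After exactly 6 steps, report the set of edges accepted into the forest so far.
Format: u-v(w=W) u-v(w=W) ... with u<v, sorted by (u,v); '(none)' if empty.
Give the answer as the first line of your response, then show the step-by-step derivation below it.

0-8(w=2) 1-5(w=5) 1-7(w=3) 2-4(w=1) 2-5(w=6) 4-6(w=8)

step 1: add edge 2-4 (w=1); MST = {2-4(w=1)}
step 2: add edge 0-8 (w=2); MST = {0-8(w=2) 2-4(w=1)}
step 3: add edge 1-7 (w=3); MST = {0-8(w=2) 1-7(w=3) 2-4(w=1)}
step 4: add edge 1-5 (w=5); MST = {0-8(w=2) 1-5(w=5) 1-7(w=3) 2-4(w=1)}
step 5: add edge 2-5 (w=6); MST = {0-8(w=2) 1-5(w=5) 1-7(w=3) 2-4(w=1) 2-5(w=6)}
step 6: add edge 4-6 (w=8); MST = {0-8(w=2) 1-5(w=5) 1-7(w=3) 2-4(w=1) 2-5(w=6) 4-6(w=8)}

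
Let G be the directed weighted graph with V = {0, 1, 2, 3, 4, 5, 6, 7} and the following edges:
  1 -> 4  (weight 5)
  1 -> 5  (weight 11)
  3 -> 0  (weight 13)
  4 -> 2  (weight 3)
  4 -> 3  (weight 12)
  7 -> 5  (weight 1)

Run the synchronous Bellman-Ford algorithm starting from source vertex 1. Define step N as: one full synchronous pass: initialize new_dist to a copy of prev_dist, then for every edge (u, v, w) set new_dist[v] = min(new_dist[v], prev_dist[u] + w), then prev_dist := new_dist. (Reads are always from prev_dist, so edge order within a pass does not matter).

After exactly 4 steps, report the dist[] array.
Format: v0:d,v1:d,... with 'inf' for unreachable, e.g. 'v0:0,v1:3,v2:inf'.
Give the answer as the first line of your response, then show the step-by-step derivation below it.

v0:30,v1:0,v2:8,v3:17,v4:5,v5:11,v6:inf,v7:inf

step 1: dist = v0:inf,v1:0,v2:inf,v3:inf,v4:5,v5:11,v6:inf,v7:inf
step 2: dist = v0:inf,v1:0,v2:8,v3:17,v4:5,v5:11,v6:inf,v7:inf
step 3: dist = v0:30,v1:0,v2:8,v3:17,v4:5,v5:11,v6:inf,v7:inf
step 4: dist = v0:30,v1:0,v2:8,v3:17,v4:5,v5:11,v6:inf,v7:inf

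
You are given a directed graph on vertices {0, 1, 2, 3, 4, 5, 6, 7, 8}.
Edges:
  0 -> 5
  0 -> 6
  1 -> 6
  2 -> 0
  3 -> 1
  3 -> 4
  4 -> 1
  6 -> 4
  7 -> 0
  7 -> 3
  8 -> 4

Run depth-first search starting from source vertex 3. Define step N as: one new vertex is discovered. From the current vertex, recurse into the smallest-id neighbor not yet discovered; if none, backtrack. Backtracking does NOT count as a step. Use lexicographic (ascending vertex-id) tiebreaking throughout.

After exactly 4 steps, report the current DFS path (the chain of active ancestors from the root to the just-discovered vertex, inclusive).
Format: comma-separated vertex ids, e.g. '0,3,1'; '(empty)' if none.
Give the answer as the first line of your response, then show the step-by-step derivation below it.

3,1,6,4

step 1: discover 3; path=3; order=3
step 2: discover 1; path=3>1; order=3,1
step 3: discover 6; path=3>1>6; order=3,1,6
step 4: discover 4; path=3>1>6>4; order=3,1,6,4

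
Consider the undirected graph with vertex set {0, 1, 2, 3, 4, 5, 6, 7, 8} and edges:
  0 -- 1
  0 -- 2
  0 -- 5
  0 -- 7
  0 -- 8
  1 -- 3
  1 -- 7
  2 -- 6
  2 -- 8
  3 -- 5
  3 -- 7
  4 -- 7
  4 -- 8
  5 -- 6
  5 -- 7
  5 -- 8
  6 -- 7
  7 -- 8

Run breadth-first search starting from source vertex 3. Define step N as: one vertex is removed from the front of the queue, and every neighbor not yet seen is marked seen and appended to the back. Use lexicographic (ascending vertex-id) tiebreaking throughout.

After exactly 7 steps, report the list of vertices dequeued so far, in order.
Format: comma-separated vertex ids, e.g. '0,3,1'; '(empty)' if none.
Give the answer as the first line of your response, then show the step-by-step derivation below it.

3,1,5,7,0,6,8

step 1: dequeue 3; queue=[1,5,7]; order=3
step 2: dequeue 1; queue=[5,7,0]; order=3,1
step 3: dequeue 5; queue=[7,0,6,8]; order=3,1,5
step 4: dequeue 7; queue=[0,6,8,4]; order=3,1,5,7
step 5: dequeue 0; queue=[6,8,4,2]; order=3,1,5,7,0
step 6: dequeue 6; queue=[8,4,2]; order=3,1,5,7,0,6
step 7: dequeue 8; queue=[4,2]; order=3,1,5,7,0,6,8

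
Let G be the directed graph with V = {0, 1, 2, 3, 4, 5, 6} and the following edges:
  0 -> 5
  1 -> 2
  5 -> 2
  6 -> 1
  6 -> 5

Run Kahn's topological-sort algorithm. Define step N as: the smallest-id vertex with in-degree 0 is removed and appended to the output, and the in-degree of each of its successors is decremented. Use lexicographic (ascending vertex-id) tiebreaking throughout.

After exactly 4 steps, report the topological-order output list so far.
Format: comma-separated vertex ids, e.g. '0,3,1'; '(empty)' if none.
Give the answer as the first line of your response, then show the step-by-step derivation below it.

0,3,4,6

step 1: output 0; order=[0]; indeg=(0,1,2,0,0,1,0)
step 2: output 3; order=[0,3]; indeg=(0,1,2,0,0,1,0)
step 3: output 4; order=[0,3,4]; indeg=(0,1,2,0,0,1,0)
step 4: output 6; order=[0,3,4,6]; indeg=(0,0,2,0,0,0,0)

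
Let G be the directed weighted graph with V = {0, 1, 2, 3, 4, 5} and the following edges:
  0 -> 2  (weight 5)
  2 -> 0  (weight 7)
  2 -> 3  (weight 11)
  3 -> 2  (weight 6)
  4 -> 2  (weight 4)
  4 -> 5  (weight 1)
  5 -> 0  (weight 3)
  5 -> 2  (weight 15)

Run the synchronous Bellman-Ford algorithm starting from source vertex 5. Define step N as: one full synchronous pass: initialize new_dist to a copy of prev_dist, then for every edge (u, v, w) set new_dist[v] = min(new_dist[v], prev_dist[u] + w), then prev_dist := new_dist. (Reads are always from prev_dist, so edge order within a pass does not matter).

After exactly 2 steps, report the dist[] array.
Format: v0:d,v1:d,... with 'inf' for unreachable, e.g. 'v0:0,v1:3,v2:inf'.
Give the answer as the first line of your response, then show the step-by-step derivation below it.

v0:3,v1:inf,v2:8,v3:26,v4:inf,v5:0

step 1: dist = v0:3,v1:inf,v2:15,v3:inf,v4:inf,v5:0
step 2: dist = v0:3,v1:inf,v2:8,v3:26,v4:inf,v5:0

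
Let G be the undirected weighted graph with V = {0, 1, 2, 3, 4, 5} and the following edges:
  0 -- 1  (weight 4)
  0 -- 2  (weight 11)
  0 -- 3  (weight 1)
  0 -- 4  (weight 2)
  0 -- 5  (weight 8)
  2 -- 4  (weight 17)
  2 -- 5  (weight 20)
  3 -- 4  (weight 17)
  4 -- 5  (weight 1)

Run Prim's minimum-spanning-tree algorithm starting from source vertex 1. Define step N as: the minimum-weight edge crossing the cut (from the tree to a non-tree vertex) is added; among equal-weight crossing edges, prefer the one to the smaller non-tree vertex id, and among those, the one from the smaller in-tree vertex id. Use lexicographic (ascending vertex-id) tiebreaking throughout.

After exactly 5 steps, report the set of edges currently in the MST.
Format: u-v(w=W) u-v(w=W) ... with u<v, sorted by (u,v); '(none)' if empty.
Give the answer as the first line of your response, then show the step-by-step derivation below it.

0-1(w=4) 0-2(w=11) 0-3(w=1) 0-4(w=2) 4-5(w=1)

step 1: add edge 0-1 (w=4); MST = {0-1(w=4)}
step 2: add edge 0-3 (w=1); MST = {0-1(w=4) 0-3(w=1)}
step 3: add edge 0-4 (w=2); MST = {0-1(w=4) 0-3(w=1) 0-4(w=2)}
step 4: add edge 4-5 (w=1); MST = {0-1(w=4) 0-3(w=1) 0-4(w=2) 4-5(w=1)}
step 5: add edge 0-2 (w=11); MST = {0-1(w=4) 0-2(w=11) 0-3(w=1) 0-4(w=2) 4-5(w=1)}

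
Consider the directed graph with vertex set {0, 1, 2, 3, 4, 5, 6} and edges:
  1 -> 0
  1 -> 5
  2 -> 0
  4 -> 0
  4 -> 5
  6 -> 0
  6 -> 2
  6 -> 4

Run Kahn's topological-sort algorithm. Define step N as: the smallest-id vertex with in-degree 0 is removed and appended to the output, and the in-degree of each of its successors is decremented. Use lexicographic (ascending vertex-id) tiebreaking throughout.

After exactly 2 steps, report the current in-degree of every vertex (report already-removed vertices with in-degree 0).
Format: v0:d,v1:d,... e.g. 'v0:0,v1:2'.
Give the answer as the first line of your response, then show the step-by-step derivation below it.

v0:3,v1:0,v2:1,v3:0,v4:1,v5:1,v6:0

step 1: output 1; order=[1]; indeg=(3,0,1,0,1,1,0)
step 2: output 3; order=[1,3]; indeg=(3,0,1,0,1,1,0)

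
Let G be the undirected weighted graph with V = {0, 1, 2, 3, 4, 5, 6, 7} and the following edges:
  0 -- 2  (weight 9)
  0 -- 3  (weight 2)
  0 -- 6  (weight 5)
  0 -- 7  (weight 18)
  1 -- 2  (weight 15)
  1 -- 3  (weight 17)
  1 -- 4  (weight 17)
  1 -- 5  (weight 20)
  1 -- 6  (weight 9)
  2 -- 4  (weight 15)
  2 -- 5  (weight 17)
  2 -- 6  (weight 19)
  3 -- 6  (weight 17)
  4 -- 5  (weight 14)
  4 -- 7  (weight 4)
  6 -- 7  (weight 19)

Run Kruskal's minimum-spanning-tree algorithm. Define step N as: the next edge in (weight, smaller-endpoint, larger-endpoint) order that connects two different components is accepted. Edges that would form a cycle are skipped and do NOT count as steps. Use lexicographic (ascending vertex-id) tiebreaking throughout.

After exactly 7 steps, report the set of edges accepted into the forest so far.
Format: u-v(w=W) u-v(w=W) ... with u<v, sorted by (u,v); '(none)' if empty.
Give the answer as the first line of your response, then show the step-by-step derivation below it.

0-2(w=9) 0-3(w=2) 0-6(w=5) 1-6(w=9) 2-4(w=15) 4-5(w=14) 4-7(w=4)

step 1: add edge 0-3 (w=2); MST = {0-3(w=2)}
step 2: add edge 4-7 (w=4); MST = {0-3(w=2) 4-7(w=4)}
step 3: add edge 0-6 (w=5); MST = {0-3(w=2) 0-6(w=5) 4-7(w=4)}
step 4: add edge 0-2 (w=9); MST = {0-2(w=9) 0-3(w=2) 0-6(w=5) 4-7(w=4)}
step 5: add edge 1-6 (w=9); MST = {0-2(w=9) 0-3(w=2) 0-6(w=5) 1-6(w=9) 4-7(w=4)}
step 6: add edge 4-5 (w=14); MST = {0-2(w=9) 0-3(w=2) 0-6(w=5) 1-6(w=9) 4-5(w=14) 4-7(w=4)}
step 7: add edge 2-4 (w=15); MST = {0-2(w=9) 0-3(w=2) 0-6(w=5) 1-6(w=9) 2-4(w=15) 4-5(w=14) 4-7(w=4)}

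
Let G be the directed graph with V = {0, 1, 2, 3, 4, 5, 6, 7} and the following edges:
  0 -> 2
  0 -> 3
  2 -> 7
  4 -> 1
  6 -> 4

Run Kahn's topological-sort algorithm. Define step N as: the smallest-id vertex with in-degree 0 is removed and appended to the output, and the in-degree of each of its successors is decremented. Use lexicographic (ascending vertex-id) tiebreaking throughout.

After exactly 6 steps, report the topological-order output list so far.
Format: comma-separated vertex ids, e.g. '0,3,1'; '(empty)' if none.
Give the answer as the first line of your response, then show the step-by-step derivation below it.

0,2,3,5,6,4

step 1: output 0; order=[0]; indeg=(0,1,0,0,1,0,0,1)
step 2: output 2; order=[0,2]; indeg=(0,1,0,0,1,0,0,0)
step 3: output 3; order=[0,2,3]; indeg=(0,1,0,0,1,0,0,0)
step 4: output 5; order=[0,2,3,5]; indeg=(0,1,0,0,1,0,0,0)
step 5: output 6; order=[0,2,3,5,6]; indeg=(0,1,0,0,0,0,0,0)
step 6: output 4; order=[0,2,3,5,6,4]; indeg=(0,0,0,0,0,0,0,0)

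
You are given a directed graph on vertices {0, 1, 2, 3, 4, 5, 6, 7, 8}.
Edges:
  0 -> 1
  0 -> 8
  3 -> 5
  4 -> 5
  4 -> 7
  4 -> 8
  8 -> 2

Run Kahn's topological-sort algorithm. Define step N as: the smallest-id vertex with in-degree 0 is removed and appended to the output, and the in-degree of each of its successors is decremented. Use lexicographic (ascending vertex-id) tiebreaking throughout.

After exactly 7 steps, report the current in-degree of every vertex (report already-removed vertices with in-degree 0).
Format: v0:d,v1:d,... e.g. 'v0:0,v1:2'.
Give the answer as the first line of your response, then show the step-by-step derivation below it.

v0:0,v1:0,v2:1,v3:0,v4:0,v5:0,v6:0,v7:0,v8:0

step 1: output 0; order=[0]; indeg=(0,0,1,0,0,2,0,1,1)
step 2: output 1; order=[0,1]; indeg=(0,0,1,0,0,2,0,1,1)
step 3: output 3; order=[0,1,3]; indeg=(0,0,1,0,0,1,0,1,1)
step 4: output 4; order=[0,1,3,4]; indeg=(0,0,1,0,0,0,0,0,0)
step 5: output 5; order=[0,1,3,4,5]; indeg=(0,0,1,0,0,0,0,0,0)
step 6: output 6; order=[0,1,3,4,5,6]; indeg=(0,0,1,0,0,0,0,0,0)
step 7: output 7; order=[0,1,3,4,5,6,7]; indeg=(0,0,1,0,0,0,0,0,0)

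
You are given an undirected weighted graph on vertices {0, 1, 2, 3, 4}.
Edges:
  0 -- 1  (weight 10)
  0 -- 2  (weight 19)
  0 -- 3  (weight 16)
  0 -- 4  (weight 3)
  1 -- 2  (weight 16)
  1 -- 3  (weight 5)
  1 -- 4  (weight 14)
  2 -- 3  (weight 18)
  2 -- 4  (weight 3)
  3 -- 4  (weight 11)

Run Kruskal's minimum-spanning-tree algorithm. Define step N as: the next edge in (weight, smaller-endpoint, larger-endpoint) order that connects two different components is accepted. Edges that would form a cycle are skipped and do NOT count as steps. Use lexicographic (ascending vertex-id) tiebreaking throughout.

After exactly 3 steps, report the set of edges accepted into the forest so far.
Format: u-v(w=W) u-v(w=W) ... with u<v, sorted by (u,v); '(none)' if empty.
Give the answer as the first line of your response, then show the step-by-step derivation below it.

0-4(w=3) 1-3(w=5) 2-4(w=3)

step 1: add edge 0-4 (w=3); MST = {0-4(w=3)}
step 2: add edge 2-4 (w=3); MST = {0-4(w=3) 2-4(w=3)}
step 3: add edge 1-3 (w=5); MST = {0-4(w=3) 1-3(w=5) 2-4(w=3)}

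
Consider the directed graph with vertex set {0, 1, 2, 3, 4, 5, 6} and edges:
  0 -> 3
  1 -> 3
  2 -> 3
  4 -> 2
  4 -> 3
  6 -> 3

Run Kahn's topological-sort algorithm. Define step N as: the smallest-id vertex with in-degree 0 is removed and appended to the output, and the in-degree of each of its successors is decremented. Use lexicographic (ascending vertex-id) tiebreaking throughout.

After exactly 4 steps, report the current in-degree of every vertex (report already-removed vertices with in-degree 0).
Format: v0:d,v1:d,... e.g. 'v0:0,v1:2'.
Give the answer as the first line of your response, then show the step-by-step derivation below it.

v0:0,v1:0,v2:0,v3:1,v4:0,v5:0,v6:0

step 1: output 0; order=[0]; indeg=(0,0,1,4,0,0,0)
step 2: output 1; order=[0,1]; indeg=(0,0,1,3,0,0,0)
step 3: output 4; order=[0,1,4]; indeg=(0,0,0,2,0,0,0)
step 4: output 2; order=[0,1,4,2]; indeg=(0,0,0,1,0,0,0)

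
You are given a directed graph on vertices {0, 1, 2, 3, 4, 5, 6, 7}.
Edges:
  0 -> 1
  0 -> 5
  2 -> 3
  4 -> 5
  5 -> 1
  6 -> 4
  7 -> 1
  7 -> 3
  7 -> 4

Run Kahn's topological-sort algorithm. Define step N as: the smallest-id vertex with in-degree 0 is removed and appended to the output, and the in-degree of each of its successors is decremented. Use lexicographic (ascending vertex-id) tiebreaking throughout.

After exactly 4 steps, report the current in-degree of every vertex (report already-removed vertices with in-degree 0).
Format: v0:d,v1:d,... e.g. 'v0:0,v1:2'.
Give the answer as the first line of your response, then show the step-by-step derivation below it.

v0:0,v1:1,v2:0,v3:0,v4:0,v5:1,v6:0,v7:0

step 1: output 0; order=[0]; indeg=(0,2,0,2,2,1,0,0)
step 2: output 2; order=[0,2]; indeg=(0,2,0,1,2,1,0,0)
step 3: output 6; order=[0,2,6]; indeg=(0,2,0,1,1,1,0,0)
step 4: output 7; order=[0,2,6,7]; indeg=(0,1,0,0,0,1,0,0)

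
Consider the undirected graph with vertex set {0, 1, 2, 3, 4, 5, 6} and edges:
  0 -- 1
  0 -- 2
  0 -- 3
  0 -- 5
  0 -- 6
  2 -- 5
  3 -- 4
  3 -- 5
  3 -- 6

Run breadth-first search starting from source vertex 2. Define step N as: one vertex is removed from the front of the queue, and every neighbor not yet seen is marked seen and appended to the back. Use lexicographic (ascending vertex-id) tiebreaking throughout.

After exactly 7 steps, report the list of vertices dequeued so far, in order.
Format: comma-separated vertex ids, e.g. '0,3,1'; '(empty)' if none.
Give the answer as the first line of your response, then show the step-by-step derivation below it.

2,0,5,1,3,6,4

step 1: dequeue 2; queue=[0,5]; order=2
step 2: dequeue 0; queue=[5,1,3,6]; order=2,0
step 3: dequeue 5; queue=[1,3,6]; order=2,0,5
step 4: dequeue 1; queue=[3,6]; order=2,0,5,1
step 5: dequeue 3; queue=[6,4]; order=2,0,5,1,3
step 6: dequeue 6; queue=[4]; order=2,0,5,1,3,6
step 7: dequeue 4; queue=[(empty)]; order=2,0,5,1,3,6,4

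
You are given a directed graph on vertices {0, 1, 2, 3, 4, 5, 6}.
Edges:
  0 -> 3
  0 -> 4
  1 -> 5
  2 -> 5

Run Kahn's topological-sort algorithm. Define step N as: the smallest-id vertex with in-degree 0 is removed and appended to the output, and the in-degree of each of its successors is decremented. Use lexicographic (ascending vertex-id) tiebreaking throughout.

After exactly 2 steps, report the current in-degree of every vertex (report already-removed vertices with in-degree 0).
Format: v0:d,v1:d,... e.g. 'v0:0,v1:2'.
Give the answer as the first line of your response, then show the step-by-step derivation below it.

v0:0,v1:0,v2:0,v3:0,v4:0,v5:1,v6:0

step 1: output 0; order=[0]; indeg=(0,0,0,0,0,2,0)
step 2: output 1; order=[0,1]; indeg=(0,0,0,0,0,1,0)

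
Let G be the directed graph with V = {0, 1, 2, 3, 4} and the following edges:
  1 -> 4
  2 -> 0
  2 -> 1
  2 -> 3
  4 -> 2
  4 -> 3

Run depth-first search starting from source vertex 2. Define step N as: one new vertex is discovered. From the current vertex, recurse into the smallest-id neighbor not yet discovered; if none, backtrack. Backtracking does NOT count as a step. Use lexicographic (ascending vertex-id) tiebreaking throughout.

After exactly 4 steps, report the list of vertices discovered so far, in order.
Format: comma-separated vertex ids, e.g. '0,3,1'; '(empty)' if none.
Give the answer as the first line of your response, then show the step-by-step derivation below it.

2,0,1,4

step 1: discover 2; path=2; order=2
step 2: discover 0; path=2>0; order=2,0
step 3: discover 1; path=2>1; order=2,0,1
step 4: discover 4; path=2>1>4; order=2,0,1,4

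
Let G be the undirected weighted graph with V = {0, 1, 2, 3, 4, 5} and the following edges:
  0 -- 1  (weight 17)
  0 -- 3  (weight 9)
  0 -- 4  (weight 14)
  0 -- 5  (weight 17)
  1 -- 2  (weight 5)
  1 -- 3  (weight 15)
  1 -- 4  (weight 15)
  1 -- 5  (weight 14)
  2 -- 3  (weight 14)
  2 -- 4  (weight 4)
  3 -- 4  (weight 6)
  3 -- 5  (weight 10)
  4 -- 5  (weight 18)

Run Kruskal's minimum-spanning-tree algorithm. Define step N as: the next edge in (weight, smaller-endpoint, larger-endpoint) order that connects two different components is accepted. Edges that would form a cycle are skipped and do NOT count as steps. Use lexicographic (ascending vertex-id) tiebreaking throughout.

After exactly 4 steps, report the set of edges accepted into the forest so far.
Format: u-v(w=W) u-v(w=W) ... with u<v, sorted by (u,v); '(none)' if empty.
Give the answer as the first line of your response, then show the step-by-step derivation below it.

0-3(w=9) 1-2(w=5) 2-4(w=4) 3-4(w=6)

step 1: add edge 2-4 (w=4); MST = {2-4(w=4)}
step 2: add edge 1-2 (w=5); MST = {1-2(w=5) 2-4(w=4)}
step 3: add edge 3-4 (w=6); MST = {1-2(w=5) 2-4(w=4) 3-4(w=6)}
step 4: add edge 0-3 (w=9); MST = {0-3(w=9) 1-2(w=5) 2-4(w=4) 3-4(w=6)}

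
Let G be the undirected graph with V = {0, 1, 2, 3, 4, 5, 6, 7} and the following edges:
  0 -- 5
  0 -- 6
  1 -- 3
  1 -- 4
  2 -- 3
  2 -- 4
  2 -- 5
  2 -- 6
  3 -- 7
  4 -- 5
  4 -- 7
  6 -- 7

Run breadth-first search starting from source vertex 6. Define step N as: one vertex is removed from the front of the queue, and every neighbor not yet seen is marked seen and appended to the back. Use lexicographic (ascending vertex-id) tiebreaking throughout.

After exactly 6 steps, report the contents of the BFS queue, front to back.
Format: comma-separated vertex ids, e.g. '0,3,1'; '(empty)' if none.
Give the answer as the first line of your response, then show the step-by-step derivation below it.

4,1

step 1: dequeue 6; queue=[0,2,7]; order=6
step 2: dequeue 0; queue=[2,7,5]; order=6,0
step 3: dequeue 2; queue=[7,5,3,4]; order=6,0,2
step 4: dequeue 7; queue=[5,3,4]; order=6,0,2,7
step 5: dequeue 5; queue=[3,4]; order=6,0,2,7,5
step 6: dequeue 3; queue=[4,1]; order=6,0,2,7,5,3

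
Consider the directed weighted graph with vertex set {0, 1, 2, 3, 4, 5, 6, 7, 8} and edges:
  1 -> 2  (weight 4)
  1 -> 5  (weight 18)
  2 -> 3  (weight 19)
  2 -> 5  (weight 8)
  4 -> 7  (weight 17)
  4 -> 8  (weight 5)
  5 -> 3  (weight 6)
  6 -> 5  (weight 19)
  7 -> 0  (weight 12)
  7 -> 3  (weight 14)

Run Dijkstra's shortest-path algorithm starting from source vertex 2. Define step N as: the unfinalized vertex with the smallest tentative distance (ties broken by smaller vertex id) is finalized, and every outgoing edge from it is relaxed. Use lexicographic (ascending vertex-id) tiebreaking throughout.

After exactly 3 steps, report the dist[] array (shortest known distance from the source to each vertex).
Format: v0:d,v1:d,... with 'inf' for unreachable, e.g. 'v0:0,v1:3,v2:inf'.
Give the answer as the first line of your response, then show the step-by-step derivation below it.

v0:inf,v1:inf,v2:0,v3:14,v4:inf,v5:8,v6:inf,v7:inf,v8:inf

step 1: dist = v0:inf,v1:inf,v2:0,v3:19,v4:inf,v5:8,v6:inf,v7:inf,v8:inf
step 2: dist = v0:inf,v1:inf,v2:0,v3:14,v4:inf,v5:8,v6:inf,v7:inf,v8:inf
step 3: dist = v0:inf,v1:inf,v2:0,v3:14,v4:inf,v5:8,v6:inf,v7:inf,v8:inf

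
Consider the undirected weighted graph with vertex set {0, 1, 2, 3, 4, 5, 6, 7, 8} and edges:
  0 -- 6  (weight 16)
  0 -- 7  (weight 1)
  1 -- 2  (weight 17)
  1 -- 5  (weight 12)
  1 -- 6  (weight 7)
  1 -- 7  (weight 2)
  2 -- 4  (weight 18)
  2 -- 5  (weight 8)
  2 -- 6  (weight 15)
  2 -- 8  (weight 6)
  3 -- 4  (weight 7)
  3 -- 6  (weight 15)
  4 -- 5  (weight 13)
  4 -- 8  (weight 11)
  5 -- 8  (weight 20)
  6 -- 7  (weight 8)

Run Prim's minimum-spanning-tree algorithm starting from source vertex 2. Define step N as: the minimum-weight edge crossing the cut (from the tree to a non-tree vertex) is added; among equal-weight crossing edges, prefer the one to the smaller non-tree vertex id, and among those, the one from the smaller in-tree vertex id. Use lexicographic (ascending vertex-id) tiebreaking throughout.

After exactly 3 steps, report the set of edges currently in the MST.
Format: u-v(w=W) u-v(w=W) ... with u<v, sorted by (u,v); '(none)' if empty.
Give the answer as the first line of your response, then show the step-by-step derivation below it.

2-5(w=8) 2-8(w=6) 4-8(w=11)

step 1: add edge 2-8 (w=6); MST = {2-8(w=6)}
step 2: add edge 2-5 (w=8); MST = {2-5(w=8) 2-8(w=6)}
step 3: add edge 4-8 (w=11); MST = {2-5(w=8) 2-8(w=6) 4-8(w=11)}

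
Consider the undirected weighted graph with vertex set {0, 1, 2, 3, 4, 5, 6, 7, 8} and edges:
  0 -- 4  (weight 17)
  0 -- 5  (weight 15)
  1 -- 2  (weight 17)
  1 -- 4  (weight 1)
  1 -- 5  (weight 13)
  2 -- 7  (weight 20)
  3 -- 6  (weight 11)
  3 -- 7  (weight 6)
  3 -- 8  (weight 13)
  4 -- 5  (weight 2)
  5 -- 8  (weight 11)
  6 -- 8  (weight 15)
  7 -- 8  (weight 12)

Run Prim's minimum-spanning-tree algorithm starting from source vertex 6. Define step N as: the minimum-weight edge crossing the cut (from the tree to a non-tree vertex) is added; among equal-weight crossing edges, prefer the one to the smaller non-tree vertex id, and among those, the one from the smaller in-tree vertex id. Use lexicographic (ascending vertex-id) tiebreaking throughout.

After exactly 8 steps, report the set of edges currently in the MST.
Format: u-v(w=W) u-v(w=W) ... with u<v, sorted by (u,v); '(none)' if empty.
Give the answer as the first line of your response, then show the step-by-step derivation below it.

0-5(w=15) 1-2(w=17) 1-4(w=1) 3-6(w=11) 3-7(w=6) 4-5(w=2) 5-8(w=11) 7-8(w=12)

step 1: add edge 3-6 (w=11); MST = {3-6(w=11)}
step 2: add edge 3-7 (w=6); MST = {3-6(w=11) 3-7(w=6)}
step 3: add edge 7-8 (w=12); MST = {3-6(w=11) 3-7(w=6) 7-8(w=12)}
step 4: add edge 5-8 (w=11); MST = {3-6(w=11) 3-7(w=6) 5-8(w=11) 7-8(w=12)}
step 5: add edge 4-5 (w=2); MST = {3-6(w=11) 3-7(w=6) 4-5(w=2) 5-8(w=11) 7-8(w=12)}
step 6: add edge 1-4 (w=1); MST = {1-4(w=1) 3-6(w=11) 3-7(w=6) 4-5(w=2) 5-8(w=11) 7-8(w=12)}
step 7: add edge 0-5 (w=15); MST = {0-5(w=15) 1-4(w=1) 3-6(w=11) 3-7(w=6) 4-5(w=2) 5-8(w=11) 7-8(w=12)}
step 8: add edge 1-2 (w=17); MST = {0-5(w=15) 1-2(w=17) 1-4(w=1) 3-6(w=11) 3-7(w=6) 4-5(w=2) 5-8(w=11) 7-8(w=12)}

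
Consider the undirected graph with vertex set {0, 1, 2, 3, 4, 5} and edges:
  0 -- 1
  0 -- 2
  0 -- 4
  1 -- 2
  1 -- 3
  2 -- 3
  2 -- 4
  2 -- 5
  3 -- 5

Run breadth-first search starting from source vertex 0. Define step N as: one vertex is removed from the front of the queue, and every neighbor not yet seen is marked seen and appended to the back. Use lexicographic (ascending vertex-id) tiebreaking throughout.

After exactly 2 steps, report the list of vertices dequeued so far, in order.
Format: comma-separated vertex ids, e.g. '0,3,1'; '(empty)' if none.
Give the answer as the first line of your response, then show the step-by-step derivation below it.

0,1

step 1: dequeue 0; queue=[1,2,4]; order=0
step 2: dequeue 1; queue=[2,4,3]; order=0,1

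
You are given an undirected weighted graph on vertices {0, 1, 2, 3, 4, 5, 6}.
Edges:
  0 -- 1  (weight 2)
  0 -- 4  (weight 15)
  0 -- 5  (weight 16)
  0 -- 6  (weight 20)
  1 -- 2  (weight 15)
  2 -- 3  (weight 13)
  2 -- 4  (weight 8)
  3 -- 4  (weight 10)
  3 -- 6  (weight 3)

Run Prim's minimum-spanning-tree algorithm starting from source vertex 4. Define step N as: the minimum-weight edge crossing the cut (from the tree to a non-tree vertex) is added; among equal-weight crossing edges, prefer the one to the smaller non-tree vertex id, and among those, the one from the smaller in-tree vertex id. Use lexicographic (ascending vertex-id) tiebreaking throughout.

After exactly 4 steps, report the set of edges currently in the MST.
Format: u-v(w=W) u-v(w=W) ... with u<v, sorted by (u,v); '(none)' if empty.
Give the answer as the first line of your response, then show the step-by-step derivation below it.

0-4(w=15) 2-4(w=8) 3-4(w=10) 3-6(w=3)

step 1: add edge 2-4 (w=8); MST = {2-4(w=8)}
step 2: add edge 3-4 (w=10); MST = {2-4(w=8) 3-4(w=10)}
step 3: add edge 3-6 (w=3); MST = {2-4(w=8) 3-4(w=10) 3-6(w=3)}
step 4: add edge 0-4 (w=15); MST = {0-4(w=15) 2-4(w=8) 3-4(w=10) 3-6(w=3)}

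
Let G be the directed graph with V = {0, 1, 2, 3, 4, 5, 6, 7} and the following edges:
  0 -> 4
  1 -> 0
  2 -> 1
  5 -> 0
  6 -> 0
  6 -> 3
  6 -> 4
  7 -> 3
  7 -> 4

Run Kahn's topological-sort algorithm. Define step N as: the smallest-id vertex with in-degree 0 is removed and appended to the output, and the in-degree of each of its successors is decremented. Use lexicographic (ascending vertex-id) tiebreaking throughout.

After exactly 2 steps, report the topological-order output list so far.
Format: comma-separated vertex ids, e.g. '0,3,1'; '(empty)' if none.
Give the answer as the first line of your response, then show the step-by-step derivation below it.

2,1

step 1: output 2; order=[2]; indeg=(3,0,0,2,3,0,0,0)
step 2: output 1; order=[2,1]; indeg=(2,0,0,2,3,0,0,0)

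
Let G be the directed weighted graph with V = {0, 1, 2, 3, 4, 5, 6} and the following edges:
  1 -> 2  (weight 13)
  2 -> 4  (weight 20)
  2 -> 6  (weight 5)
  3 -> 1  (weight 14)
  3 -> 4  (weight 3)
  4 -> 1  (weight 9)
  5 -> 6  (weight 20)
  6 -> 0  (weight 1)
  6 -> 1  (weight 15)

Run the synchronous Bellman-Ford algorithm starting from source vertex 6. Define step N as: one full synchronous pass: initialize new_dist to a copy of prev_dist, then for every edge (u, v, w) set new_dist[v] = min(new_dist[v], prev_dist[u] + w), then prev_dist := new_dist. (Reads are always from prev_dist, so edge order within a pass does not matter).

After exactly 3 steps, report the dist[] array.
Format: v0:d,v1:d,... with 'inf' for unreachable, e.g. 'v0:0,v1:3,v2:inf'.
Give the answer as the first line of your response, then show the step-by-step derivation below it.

v0:1,v1:15,v2:28,v3:inf,v4:48,v5:inf,v6:0

step 1: dist = v0:1,v1:15,v2:inf,v3:inf,v4:inf,v5:inf,v6:0
step 2: dist = v0:1,v1:15,v2:28,v3:inf,v4:inf,v5:inf,v6:0
step 3: dist = v0:1,v1:15,v2:28,v3:inf,v4:48,v5:inf,v6:0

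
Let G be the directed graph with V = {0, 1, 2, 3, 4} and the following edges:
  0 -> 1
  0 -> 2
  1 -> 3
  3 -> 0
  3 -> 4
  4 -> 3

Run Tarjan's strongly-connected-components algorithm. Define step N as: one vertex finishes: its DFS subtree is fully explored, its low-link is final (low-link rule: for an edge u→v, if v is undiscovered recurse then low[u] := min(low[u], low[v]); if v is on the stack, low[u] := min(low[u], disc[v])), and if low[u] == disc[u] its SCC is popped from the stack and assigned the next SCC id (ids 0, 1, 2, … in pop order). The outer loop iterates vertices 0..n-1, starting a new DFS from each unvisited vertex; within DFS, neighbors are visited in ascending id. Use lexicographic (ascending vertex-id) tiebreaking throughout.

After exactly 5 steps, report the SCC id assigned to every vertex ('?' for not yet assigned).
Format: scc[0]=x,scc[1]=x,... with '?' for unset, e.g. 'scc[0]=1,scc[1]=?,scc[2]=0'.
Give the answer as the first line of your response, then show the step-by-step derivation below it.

scc[0]=1,scc[1]=1,scc[2]=0,scc[3]=1,scc[4]=1

step 1: low=(low[0]=0,low[1]=1,low[2]=?,low[3]=0,low[4]=2); scc=(scc[0]=?,scc[1]=?,scc[2]=?,scc[3]=?,scc[4]=?)
step 2: low=(low[0]=0,low[1]=1,low[2]=?,low[3]=0,low[4]=2); scc=(scc[0]=?,scc[1]=?,scc[2]=?,scc[3]=?,scc[4]=?)
step 3: low=(low[0]=0,low[1]=0,low[2]=?,low[3]=0,low[4]=2); scc=(scc[0]=?,scc[1]=?,scc[2]=?,scc[3]=?,scc[4]=?)
step 4: low=(low[0]=0,low[1]=0,low[2]=4,low[3]=0,low[4]=2); scc=(scc[0]=?,scc[1]=?,scc[2]=0,scc[3]=?,scc[4]=?)
step 5: low=(low[0]=0,low[1]=0,low[2]=4,low[3]=0,low[4]=2); scc=(scc[0]=1,scc[1]=1,scc[2]=0,scc[3]=1,scc[4]=1)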